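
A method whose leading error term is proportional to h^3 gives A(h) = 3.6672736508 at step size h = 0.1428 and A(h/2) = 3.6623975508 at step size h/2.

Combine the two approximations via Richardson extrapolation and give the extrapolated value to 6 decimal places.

3.661701

With r = 3 the leading error scales as h^3, so the weight is 2^3 = 8.
Numerator 8×A(h/2) − A(h) = 8×3.6623975508 − 3.6672736508 = 25.6319067556
Divide by 2^3 − 1 = 7.
Result: 3.6617009651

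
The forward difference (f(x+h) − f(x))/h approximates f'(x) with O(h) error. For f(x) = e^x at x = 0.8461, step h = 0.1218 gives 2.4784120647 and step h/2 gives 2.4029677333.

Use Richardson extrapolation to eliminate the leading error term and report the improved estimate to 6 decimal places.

Leading term ∝ h^1; use weight 2 = 2^1.
A(h/2) − A(h) = 2.4029677333 − 2.4784120647 = -0.0754443314
Divide by 2^1 − 1 = 1: (-0.0754443314)/1 = -0.0754443314
R = 2.4029677333 − 0.0754443314 = 2.3275234019

2.327523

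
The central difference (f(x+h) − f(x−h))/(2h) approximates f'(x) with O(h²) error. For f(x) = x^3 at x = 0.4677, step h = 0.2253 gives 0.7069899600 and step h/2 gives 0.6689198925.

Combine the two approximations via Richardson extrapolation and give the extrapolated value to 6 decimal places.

0.656230

With r = 2 the leading error scales as h^2, so the weight is 2^2 = 4.
4 × 0.6689198925 = 2.6756795700; subtract 0.7069899600 → 1.9686896100
Denominator 4 − 1 = 3.
Result: 0.6562298700
Gap between inputs: 3.807e-02; correction applied: −0.0126900225.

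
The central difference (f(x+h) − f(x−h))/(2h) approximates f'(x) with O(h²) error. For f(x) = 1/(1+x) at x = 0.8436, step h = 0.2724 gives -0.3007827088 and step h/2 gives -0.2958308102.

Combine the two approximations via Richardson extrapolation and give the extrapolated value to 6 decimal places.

-0.294180

With r = 2 the leading error scales as h^2, so the weight is 2^2 = 4.
2^2 × A(h/2) = -1.1833232408; minus A(h) gives -0.8825405320.
Divide by 2^2 − 1 = 3.
(-0.8825405320) ÷ 3 = -0.2941801773
Correction |R − A(h/2)| = 1.651e-03; gap |A(h/2) − A(h)| = 4.952e-03.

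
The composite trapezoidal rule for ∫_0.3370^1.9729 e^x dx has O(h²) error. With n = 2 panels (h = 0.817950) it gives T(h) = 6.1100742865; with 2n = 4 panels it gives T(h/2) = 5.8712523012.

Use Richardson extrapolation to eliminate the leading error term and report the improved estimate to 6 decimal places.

5.791645

r = 2: numerator weight 4, denominator 3.
Numerator 4×A(h/2) − A(h) = 4×5.8712523012 − 6.1100742865 = 17.3749349183
Extrapolated: 17.3749349183 / 3 = 5.7916449728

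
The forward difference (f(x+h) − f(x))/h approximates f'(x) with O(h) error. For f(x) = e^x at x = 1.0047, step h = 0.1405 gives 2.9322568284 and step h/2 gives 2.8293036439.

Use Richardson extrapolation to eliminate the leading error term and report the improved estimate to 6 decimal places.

2.726350

Order 1 gives 2^r = 2 and 2^r − 1 = 1.
Top: 2(2.8293036439) − (2.9322568284) = 2.7263504594
Divide by 2^1 − 1 = 1.
(2 × 2.8293036439 − 2.9322568284)/(2 − 1) = 2.7263504594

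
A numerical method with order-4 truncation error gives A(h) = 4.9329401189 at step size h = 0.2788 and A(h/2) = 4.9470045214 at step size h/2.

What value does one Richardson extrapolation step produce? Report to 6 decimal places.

4.947942

r = 4, so 2^r = 16.
Difference of the inputs: 4.9470045214 − 4.9329401189 = 0.0140644025
Correction (A(h/2) − A(h))/(16 − 1) = 0.0140644025/15 = 0.0009376268
R = 4.9470045214 + 0.0009376268 = 4.9479421482
Gap between inputs: 1.406e-02; correction applied: +0.0009376268.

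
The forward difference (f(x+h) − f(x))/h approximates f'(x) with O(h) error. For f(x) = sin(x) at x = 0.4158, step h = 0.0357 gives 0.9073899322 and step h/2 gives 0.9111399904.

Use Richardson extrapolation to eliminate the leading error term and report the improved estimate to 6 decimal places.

0.914890

r = 1: numerator weight 2, denominator 1.
2^1×A(h/2) = 1.8222799808; minus A(h) gives 0.9148900486.
Divide by 2^1 − 1 = 1.
0.9148900486 ÷ 1 = 0.9148900486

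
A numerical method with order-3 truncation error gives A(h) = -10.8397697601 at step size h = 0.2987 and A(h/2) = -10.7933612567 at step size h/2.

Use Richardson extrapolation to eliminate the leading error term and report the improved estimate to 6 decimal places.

With r = 3 the leading error scales as h^3, so the weight is 2^3 = 8.
8×(-10.7933612567) = -86.3468900536; (-86.3468900536) − (-10.8397697601) = -75.5071202935
Divide by 2^3 − 1 = 7.
R = (-75.5071202935)/7 = -10.7867314705

-10.786731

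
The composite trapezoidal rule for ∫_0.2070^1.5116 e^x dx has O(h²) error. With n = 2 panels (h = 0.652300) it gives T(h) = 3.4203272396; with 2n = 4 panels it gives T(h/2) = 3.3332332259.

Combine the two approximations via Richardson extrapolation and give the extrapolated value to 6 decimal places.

3.304202

r = 2, so 2^r = 4.
4×3.3332332259 − 3.4203272396 = 9.9126056640
Divide by 2^2 − 1 = 3.
Extrapolated: 9.9126056640 / 3 = 3.3042018880
Shift from A(h/2): −0.0290313379.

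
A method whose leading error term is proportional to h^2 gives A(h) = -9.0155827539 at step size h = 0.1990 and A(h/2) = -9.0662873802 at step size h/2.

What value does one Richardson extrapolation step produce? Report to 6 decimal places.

r = 2, so 2^r = 4.
Top: 4(-9.0662873802) − (-9.0155827539) = -27.2495667669
Divide by 2^2 − 1 = 3.
Extrapolated: (-27.2495667669) / 3 = -9.0831889223
Gap between inputs: 5.070e-02; correction applied: −0.0169015421.

-9.083189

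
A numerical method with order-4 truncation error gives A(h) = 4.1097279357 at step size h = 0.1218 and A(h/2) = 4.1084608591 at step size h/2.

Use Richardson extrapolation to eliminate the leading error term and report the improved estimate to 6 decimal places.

r = 4: numerator weight 16, denominator 15.
A(h/2) − A(h) = 4.1084608591 − 4.1097279357 = -0.0012670766
Divide by 2^4 − 1 = 15: (-0.0012670766)/15 = -0.0000844718
R = 4.1084608591 − 0.0000844718 = 4.1083763873

4.108376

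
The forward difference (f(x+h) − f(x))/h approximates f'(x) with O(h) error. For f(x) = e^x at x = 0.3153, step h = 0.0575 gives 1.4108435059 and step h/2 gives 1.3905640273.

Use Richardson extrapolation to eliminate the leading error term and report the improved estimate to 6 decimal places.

With r = 1 the leading error scales as h^1, so the weight is 2^1 = 2.
Numerator 2·A(h/2) − A(h) = 2·1.3905640273 − 1.4108435059 = 1.3702845487
R = 1.3702845487/1 = 1.3702845487
Correction |R − A(h/2)| = 2.028e-02; gap |A(h/2) − A(h)| = 2.028e-02.

1.370285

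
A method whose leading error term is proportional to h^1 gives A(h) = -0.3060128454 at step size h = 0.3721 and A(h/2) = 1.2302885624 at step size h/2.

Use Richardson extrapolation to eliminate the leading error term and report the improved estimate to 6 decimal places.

2.766590

r = 1, so 2^r = 2.
Numerator 2 × A(h/2) − A(h) = 2 × 1.2302885624 − (-0.3060128454) = 2.7665899702
Denominator 2 − 1 = 1.
2.7665899702 ÷ 1 = 2.7665899702
Gap between inputs: 1.536e+00; correction applied: +1.5363014078.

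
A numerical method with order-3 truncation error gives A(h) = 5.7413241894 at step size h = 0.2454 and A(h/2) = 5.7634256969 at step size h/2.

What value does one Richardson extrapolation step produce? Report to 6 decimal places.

5.766583

Order 3 gives 2^r = 8 and 2^r − 1 = 7.
2^3 × A(h/2) = 46.1074055752; minus A(h) gives 40.3660813858.
(8 × 5.7634256969 − 5.7413241894)/(8 − 1) = 5.7665830551
Shift from A(h/2): +0.0031573582.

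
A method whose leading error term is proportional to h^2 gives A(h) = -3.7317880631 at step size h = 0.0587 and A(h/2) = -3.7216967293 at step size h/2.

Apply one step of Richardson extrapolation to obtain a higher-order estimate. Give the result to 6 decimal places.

-3.718333

Order 2 gives 2^r = 4 and 2^r − 1 = 3.
Top: 4(-3.7216967293) − (-3.7317880631) = -11.1549988541
(-11.1549988541) ÷ 3 = -3.7183329514
Correction |R − A(h/2)| = 3.364e-03; gap |A(h/2) − A(h)| = 1.009e-02.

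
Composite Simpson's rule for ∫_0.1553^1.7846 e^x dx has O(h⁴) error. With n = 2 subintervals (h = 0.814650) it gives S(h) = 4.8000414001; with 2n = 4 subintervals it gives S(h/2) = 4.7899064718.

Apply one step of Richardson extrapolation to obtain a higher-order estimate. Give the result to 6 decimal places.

With r = 4 the leading error scales as h^4, so the weight is 2^4 = 16.
16*4.7899064718 = 76.6385035488; 76.6385035488 − 4.8000414001 = 71.8384621487
Denominator 16 − 1 = 15.
71.8384621487 ÷ 15 = 4.7892308099
Gap between inputs: 1.013e-02; correction applied: −0.0006756619.

4.789231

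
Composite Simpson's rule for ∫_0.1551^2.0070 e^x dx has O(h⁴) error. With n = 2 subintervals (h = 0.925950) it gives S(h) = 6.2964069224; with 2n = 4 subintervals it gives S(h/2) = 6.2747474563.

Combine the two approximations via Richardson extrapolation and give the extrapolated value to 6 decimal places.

Leading term ∝ h^4; use weight 16 = 2^4.
Top: 16(6.2747474563) − (6.2964069224) = 94.0995523784
Denominator 16 − 1 = 15.
(16×6.2747474563 − 6.2964069224)/(16 − 1) = 6.2733034919
Gap between inputs: 2.166e-02; correction applied: −0.0014439644.

6.273303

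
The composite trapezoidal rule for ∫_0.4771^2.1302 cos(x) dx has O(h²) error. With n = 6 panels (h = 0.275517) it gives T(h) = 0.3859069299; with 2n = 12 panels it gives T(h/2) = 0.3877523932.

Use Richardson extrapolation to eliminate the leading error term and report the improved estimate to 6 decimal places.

Leading term ∝ h^2; use weight 4 = 2^2.
A(h/2) − A(h) = 0.3877523932 − 0.3859069299 = 0.0018454633
Correction (A(h/2) − A(h))/(4 − 1) = 0.0018454633/3 = 0.0006151544
R = 0.3877523932 + 0.0006151544 = 0.3883675476

0.388368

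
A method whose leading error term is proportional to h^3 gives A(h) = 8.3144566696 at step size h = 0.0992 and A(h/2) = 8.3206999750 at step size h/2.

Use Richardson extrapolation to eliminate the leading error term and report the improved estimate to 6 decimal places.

8.321592

r = 3: numerator weight 8, denominator 7.
8*8.3206999750 = 66.5655998000; subtract 8.3144566696 → 58.2511431304
Denominator 8 − 1 = 7.
Extrapolated: 58.2511431304 / 7 = 8.3215918758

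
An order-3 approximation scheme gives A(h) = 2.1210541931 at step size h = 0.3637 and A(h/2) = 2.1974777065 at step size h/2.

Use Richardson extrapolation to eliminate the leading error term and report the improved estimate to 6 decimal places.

Leading term ∝ h^3; use weight 8 = 2^3.
Numerator 8·A(h/2) − A(h) = 8·2.1974777065 − 2.1210541931 = 15.4587674589
Denominator 8 − 1 = 7.
R = 15.4587674589/7 = 2.2083953513
Correction |R − A(h/2)| = 1.092e-02; gap |A(h/2) − A(h)| = 7.642e-02.

2.208395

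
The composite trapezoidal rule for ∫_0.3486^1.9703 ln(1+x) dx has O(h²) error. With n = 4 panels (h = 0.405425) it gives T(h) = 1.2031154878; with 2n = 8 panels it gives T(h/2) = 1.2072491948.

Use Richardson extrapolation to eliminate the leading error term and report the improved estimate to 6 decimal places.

r = 2, so 2^r = 4.
Difference of the inputs: 1.2072491948 − 1.2031154878 = 0.0041337070
Correction (A(h/2) − A(h))/(4 − 1) = 0.0041337070/3 = 0.0013779023
R = A(h/2) + (A(h/2) − A(h))/3 = 1.2072491948 + 0.0013779023 = 1.2086270971

1.208627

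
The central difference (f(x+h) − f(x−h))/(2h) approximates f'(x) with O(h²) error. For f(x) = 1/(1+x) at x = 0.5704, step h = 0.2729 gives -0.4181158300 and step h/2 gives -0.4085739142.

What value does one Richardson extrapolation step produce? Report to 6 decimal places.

Error is O(h^2); halving h shrinks it by 2^2 = 4.
4*(-0.4085739142) = -1.6342956568; (-1.6342956568) − (-0.4181158300) = -1.2161798268
Divide by 2^2 − 1 = 3.
So the Richardson estimate is -0.4053932756.

-0.405393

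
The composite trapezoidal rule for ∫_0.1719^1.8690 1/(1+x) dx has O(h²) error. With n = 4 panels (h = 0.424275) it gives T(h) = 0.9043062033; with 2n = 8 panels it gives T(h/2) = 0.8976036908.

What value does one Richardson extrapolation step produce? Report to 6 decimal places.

0.895370

With r = 2 the leading error scales as h^2, so the weight is 2^2 = 4.
Difference of the inputs: 0.8976036908 − 0.9043062033 = -0.0067025125
Divide by 2^2 − 1 = 3: (-0.0067025125)/3 = -0.0022341708
R = 0.8976036908 − 0.0022341708 = 0.8953695200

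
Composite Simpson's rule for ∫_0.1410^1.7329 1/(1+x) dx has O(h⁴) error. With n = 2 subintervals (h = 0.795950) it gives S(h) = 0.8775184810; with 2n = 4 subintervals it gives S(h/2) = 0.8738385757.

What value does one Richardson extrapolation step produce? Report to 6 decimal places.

0.873593

r = 4: numerator weight 16, denominator 15.
16*0.8738385757 = 13.9814172112; 13.9814172112 − 0.8775184810 = 13.1038987302
Denominator 16 − 1 = 15.
So the Richardson estimate is 0.8735932487.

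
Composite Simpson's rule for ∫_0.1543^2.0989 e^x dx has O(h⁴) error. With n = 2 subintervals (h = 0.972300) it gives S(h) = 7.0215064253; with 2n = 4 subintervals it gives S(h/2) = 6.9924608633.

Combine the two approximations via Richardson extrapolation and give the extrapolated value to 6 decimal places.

6.990524

The method has order 4: 2^4 = 16.
Top: 16(6.9924608633) − (7.0215064253) = 104.8578673875
R = 104.8578673875/15 = 6.9905244925
Correction |R − A(h/2)| = 1.936e-03; gap |A(h/2) − A(h)| = 2.905e-02.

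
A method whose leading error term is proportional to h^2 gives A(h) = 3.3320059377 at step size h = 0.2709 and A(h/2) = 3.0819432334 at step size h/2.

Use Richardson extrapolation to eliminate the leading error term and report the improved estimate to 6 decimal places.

Method order is 2; weight 2^2 = 4.
Numerator 4×A(h/2) − A(h) = 4×3.0819432334 − 3.3320059377 = 8.9957669959
(4×3.0819432334 − 3.3320059377)/(4 − 1) = 2.9985889986

2.998589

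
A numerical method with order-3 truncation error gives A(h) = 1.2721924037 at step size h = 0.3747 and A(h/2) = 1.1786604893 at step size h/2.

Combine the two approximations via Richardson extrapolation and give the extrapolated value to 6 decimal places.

The method has order 3: 2^3 = 8.
A(h/2) − A(h) = 1.1786604893 − 1.2721924037 = -0.0935319144
Correction (A(h/2) − A(h))/(8 − 1) = (-0.0935319144)/7 = -0.0133617021
R = 1.1786604893 − 0.0133617021 = 1.1652987872
Correction |R − A(h/2)| = 1.336e-02; gap |A(h/2) − A(h)| = 9.353e-02.

1.165299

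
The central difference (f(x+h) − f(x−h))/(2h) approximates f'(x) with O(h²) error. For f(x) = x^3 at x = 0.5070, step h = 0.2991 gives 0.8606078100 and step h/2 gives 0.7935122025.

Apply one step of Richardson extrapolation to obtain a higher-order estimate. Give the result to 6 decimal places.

Method order is 2; weight 2^2 = 4.
4×0.7935122025 = 3.1740488100; 3.1740488100 − 0.8606078100 = 2.3134410000
2.3134410000 ÷ 3 = 0.7711470000

0.771147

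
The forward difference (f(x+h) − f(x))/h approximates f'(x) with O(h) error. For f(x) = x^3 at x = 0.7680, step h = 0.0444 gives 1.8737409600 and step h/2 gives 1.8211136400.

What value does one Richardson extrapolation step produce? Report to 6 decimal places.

1.768486

r = 1: numerator weight 2, denominator 1.
Difference of the inputs: 1.8211136400 − 1.8737409600 = -0.0526273200
Divide by 2^1 − 1 = 1: (-0.0526273200)/1 = -0.0526273200
R = A(h/2) + (A(h/2) − A(h))/1 = 1.8211136400 − 0.0526273200 = 1.7684863200
Gap between inputs: 5.263e-02; correction applied: −0.0526273200.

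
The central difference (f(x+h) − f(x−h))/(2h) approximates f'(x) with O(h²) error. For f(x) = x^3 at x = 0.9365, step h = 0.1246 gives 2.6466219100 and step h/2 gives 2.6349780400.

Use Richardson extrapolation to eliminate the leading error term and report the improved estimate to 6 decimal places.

r = 2, so 2^r = 4.
Weighted: 10.5399121600 − 2.6466219100 = 7.8932902500
Denominator 4 − 1 = 3.
R = 7.8932902500/3 = 2.6310967500
Shift from A(h/2): −0.0038812900.

2.631097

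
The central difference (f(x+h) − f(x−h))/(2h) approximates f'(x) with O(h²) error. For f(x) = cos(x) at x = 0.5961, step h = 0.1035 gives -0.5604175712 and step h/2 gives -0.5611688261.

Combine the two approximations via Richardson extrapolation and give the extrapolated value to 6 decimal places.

-0.561419

Method order is 2; weight 2^2 = 4.
Top: 4(-0.5611688261) − (-0.5604175712) = -1.6842577332
Divide by 2^2 − 1 = 3.
Extrapolated: (-1.6842577332) / 3 = -0.5614192444
Gap between inputs: 7.513e-04; correction applied: −0.0002504183.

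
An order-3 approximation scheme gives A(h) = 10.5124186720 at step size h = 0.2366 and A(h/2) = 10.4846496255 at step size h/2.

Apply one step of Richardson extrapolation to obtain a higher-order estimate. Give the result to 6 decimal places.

10.480683

r = 3, so 2^r = 8.
Difference of the inputs: 10.4846496255 − 10.5124186720 = -0.0277690465
Divide by 2^3 − 1 = 7: (-0.0277690465)/7 = -0.0039670066
R = A(h/2) + (A(h/2) − A(h))/7 = 10.4846496255 − 0.0039670066 = 10.4806826189
Gap between inputs: 2.777e-02; correction applied: −0.0039670066.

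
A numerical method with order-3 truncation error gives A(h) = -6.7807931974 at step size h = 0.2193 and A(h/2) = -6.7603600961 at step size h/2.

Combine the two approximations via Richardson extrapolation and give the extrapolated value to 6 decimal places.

-6.757441

With r = 3 the leading error scales as h^3, so the weight is 2^3 = 8.
8×(-6.7603600961) = -54.0828807688; (-54.0828807688) − (-6.7807931974) = -47.3020875714
(8×(-6.7603600961) − (-6.7807931974))/(8 − 1) = -6.7574410816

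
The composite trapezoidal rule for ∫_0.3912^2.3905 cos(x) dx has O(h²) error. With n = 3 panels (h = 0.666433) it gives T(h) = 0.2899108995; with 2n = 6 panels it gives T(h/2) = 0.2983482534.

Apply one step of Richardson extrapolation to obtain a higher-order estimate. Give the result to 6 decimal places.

Error is O(h^2); halving h shrinks it by 2^2 = 4.
2^2·A(h/2) = 1.1933930136; minus A(h) gives 0.9034821141.
Divide by 2^2 − 1 = 3.
0.9034821141 ÷ 3 = 0.3011607047

0.301161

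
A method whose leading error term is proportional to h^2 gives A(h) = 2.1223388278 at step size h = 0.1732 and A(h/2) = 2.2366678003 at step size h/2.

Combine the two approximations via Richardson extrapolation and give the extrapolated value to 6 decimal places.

The method has order 2: 2^2 = 4.
Numerator 4×A(h/2) − A(h) = 4×2.2366678003 − 2.1223388278 = 6.8243323734
R = 6.8243323734/3 = 2.2747774578

2.274777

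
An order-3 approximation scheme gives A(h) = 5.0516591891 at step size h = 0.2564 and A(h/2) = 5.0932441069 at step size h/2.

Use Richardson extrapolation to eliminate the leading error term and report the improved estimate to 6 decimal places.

With r = 3 the leading error scales as h^3, so the weight is 2^3 = 8.
8 × 5.0932441069 = 40.7459528552; 40.7459528552 − 5.0516591891 = 35.6942936661
Denominator 8 − 1 = 7.
(8 × 5.0932441069 − 5.0516591891)/(8 − 1) = 5.0991848094

5.099185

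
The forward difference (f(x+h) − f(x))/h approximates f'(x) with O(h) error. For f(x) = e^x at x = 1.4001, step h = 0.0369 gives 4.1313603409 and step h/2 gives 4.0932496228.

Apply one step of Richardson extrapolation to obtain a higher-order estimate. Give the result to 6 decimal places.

4.055139

r = 1, so 2^r = 2.
2^1·A(h/2) = 8.1864992456; minus A(h) gives 4.0551389047.
(2·4.0932496228 − 4.1313603409)/(2 − 1) = 4.0551389047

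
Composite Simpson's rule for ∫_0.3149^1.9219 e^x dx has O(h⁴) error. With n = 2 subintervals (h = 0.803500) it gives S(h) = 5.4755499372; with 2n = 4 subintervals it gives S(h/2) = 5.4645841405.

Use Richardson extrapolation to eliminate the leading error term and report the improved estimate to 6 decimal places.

Leading term ∝ h^4; use weight 16 = 2^4.
16*5.4645841405 = 87.4333462480; subtract 5.4755499372 → 81.9577963108
81.9577963108 ÷ 15 = 5.4638530874

5.463853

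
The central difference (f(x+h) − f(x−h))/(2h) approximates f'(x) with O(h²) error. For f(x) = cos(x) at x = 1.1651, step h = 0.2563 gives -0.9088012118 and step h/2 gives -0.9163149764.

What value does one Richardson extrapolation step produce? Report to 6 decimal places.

-0.918820

The method has order 2: 2^2 = 4.
2^2×A(h/2) = -3.6652599056; minus A(h) gives -2.7564586938.
Denominator 4 − 1 = 3.
So the Richardson estimate is -0.9188195646.
Gap between inputs: 7.514e-03; correction applied: −0.0025045882.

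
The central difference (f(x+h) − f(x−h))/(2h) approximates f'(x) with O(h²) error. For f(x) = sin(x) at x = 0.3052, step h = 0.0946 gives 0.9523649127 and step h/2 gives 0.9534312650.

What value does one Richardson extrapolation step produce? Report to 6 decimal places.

Order 2 gives 2^r = 4 and 2^r − 1 = 3.
Numerator 4·A(h/2) − A(h) = 4·0.9534312650 − 0.9523649127 = 2.8613601473
Denominator 4 − 1 = 3.
2.8613601473 ÷ 3 = 0.9537867158

0.953787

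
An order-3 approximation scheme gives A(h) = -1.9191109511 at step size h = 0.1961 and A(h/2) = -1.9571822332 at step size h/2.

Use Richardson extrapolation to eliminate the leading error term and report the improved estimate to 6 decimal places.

r = 3, so 2^r = 8.
8*(-1.9571822332) − (-1.9191109511) = -13.7383469145
Denominator 8 − 1 = 7.
Extrapolated: (-13.7383469145) / 7 = -1.9626209878
Shift from A(h/2): −0.0054387546.

-1.962621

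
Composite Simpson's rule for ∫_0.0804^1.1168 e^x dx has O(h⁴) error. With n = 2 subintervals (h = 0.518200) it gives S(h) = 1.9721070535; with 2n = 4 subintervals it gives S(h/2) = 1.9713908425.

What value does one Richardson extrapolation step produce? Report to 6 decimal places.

1.971343

Error is O(h^4); halving h shrinks it by 2^4 = 16.
A(h/2) − A(h) = 1.9713908425 − 1.9721070535 = -0.0007162110
Divide by 2^4 − 1 = 15: (-0.0007162110)/15 = -0.0000477474
R = A(h/2) + (A(h/2) − A(h))/15 = 1.9713908425 − 0.0000477474 = 1.9713430951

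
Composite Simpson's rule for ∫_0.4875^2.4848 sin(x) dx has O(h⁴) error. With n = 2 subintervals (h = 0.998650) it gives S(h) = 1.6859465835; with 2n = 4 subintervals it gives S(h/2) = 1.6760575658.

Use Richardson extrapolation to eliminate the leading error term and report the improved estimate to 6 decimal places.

Leading term ∝ h^4; use weight 16 = 2^4.
16 × 1.6760575658 = 26.8169210528; 26.8169210528 − 1.6859465835 = 25.1309744693
Divide by 2^4 − 1 = 15.
(16 × 1.6760575658 − 1.6859465835)/(16 − 1) = 1.6753982980

1.675398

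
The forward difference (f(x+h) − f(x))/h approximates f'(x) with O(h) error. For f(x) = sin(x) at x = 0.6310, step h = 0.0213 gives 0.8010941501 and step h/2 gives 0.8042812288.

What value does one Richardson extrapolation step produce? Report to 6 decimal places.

0.807468

Order 1 gives 2^r = 2 and 2^r − 1 = 1.
2^1 × A(h/2) = 1.6085624576; minus A(h) gives 0.8074683075.
Extrapolated: 0.8074683075 / 1 = 0.8074683075
Correction |R − A(h/2)| = 3.187e-03; gap |A(h/2) − A(h)| = 3.187e-03.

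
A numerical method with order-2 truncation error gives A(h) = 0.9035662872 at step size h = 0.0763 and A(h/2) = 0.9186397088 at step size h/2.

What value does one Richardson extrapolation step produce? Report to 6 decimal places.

0.923664

Order 2 gives 2^r = 4 and 2^r − 1 = 3.
2^2*A(h/2) = 3.6745588352; minus A(h) gives 2.7709925480.
Denominator 4 − 1 = 3.
So the Richardson estimate is 0.9236641827.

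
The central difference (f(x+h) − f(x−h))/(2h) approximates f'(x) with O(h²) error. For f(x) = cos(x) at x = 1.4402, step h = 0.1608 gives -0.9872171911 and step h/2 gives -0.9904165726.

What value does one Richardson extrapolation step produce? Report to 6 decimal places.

The method has order 2: 2^2 = 4.
2^2 × A(h/2) = -3.9616662904; minus A(h) gives -2.9744490993.
Denominator 4 − 1 = 3.
Result: -0.9914830331
Shift from A(h/2): −0.0010664605.

-0.991483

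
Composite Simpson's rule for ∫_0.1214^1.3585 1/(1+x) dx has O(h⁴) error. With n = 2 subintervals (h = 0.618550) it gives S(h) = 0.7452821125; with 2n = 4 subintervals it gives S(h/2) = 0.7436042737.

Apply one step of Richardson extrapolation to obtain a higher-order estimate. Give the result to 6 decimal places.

Method order is 4; weight 2^4 = 16.
16·0.7436042737 = 11.8976683792; subtract 0.7452821125 → 11.1523862667
11.1523862667 ÷ 15 = 0.7434924178

0.743492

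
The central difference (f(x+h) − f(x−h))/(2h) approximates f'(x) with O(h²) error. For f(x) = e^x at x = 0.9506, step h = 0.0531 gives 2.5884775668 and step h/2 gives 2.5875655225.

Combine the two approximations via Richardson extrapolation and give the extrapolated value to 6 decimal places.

The method has order 2: 2^2 = 4.
Difference of the inputs: 2.5875655225 − 2.5884775668 = -0.0009120443
Divide by 2^2 − 1 = 3: (-0.0009120443)/3 = -0.0003040148
R = 2.5875655225 − 0.0003040148 = 2.5872615077

2.587262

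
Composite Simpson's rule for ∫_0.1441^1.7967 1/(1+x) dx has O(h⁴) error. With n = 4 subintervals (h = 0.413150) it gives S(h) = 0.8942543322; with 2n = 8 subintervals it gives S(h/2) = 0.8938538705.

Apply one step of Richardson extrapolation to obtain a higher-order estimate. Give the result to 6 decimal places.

0.893827

The method has order 4: 2^4 = 16.
Weighted: 14.3016619280 − 0.8942543322 = 13.4074075958
Denominator 16 − 1 = 15.
Extrapolated: 13.4074075958 / 15 = 0.8938271731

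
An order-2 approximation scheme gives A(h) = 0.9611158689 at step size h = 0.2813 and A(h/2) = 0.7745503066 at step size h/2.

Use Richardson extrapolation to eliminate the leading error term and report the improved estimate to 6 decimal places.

Error is O(h^2); halving h shrinks it by 2^2 = 4.
4×0.7745503066 = 3.0982012264; 3.0982012264 − 0.9611158689 = 2.1370853575
Denominator 4 − 1 = 3.
Extrapolated: 2.1370853575 / 3 = 0.7123617858
Shift from A(h/2): −0.0621885208.

0.712362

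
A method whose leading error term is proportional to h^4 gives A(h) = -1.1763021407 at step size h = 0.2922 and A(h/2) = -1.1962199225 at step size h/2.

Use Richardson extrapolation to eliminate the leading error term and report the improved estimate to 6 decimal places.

-1.197548

r = 4, so 2^r = 16.
Top: 16(-1.1962199225) − (-1.1763021407) = -17.9632166193
Extrapolated: (-17.9632166193) / 15 = -1.1975477746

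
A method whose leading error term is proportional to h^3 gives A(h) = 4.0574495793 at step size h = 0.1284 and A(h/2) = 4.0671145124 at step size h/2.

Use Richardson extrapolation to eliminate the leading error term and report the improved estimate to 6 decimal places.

4.068495

Order 3 gives 2^r = 8 and 2^r − 1 = 7.
8*4.0671145124 − 4.0574495793 = 28.4794665199
Denominator 8 − 1 = 7.
Extrapolated: 28.4794665199 / 7 = 4.0684952171
Gap between inputs: 9.665e-03; correction applied: +0.0013807047.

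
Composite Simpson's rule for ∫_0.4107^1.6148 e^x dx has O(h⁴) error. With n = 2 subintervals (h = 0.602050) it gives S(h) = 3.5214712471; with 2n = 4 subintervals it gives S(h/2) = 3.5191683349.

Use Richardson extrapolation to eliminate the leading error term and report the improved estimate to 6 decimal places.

3.519015

The method has order 4: 2^4 = 16.
16×3.5191683349 = 56.3066933584; 56.3066933584 − 3.5214712471 = 52.7852221113
R = 52.7852221113/15 = 3.5190148074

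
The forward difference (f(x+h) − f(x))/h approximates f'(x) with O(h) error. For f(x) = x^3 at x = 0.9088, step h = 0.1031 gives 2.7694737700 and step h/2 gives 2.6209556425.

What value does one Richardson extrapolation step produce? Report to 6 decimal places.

r = 1, so 2^r = 2.
2^1*A(h/2) = 5.2419112850; minus A(h) gives 2.4724375150.
(2*2.6209556425 − 2.7694737700)/(2 − 1) = 2.4724375150

2.472438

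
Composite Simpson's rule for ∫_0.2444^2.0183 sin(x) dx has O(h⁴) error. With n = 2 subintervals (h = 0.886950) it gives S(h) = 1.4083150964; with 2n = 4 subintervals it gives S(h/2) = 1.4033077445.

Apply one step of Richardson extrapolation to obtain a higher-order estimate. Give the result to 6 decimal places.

1.402974

r = 4, so 2^r = 16.
16*1.4033077445 − 1.4083150964 = 21.0446088156
21.0446088156 ÷ 15 = 1.4029739210
Correction |R − A(h/2)| = 3.338e-04; gap |A(h/2) − A(h)| = 5.007e-03.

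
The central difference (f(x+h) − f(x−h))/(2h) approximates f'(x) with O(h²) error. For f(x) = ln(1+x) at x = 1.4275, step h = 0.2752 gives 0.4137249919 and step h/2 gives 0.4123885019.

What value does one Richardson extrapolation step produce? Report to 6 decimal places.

0.411943

Leading term ∝ h^2; use weight 4 = 2^2.
Weighted: 1.6495540076 − 0.4137249919 = 1.2358290157
Extrapolated: 1.2358290157 / 3 = 0.4119430052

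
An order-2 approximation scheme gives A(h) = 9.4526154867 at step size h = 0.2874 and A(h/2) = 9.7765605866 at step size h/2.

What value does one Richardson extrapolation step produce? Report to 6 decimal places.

Error is O(h^2); halving h shrinks it by 2^2 = 4.
4*9.7765605866 = 39.1062423464; 39.1062423464 − 9.4526154867 = 29.6536268597
Divide by 2^2 − 1 = 3.
R = 29.6536268597/3 = 9.8845422866
Gap between inputs: 3.239e-01; correction applied: +0.1079817000.

9.884542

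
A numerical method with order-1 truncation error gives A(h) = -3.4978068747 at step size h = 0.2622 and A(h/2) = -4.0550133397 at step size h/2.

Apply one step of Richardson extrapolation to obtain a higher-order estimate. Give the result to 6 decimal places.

Order 1 gives 2^r = 2 and 2^r − 1 = 1.
2^1*A(h/2) = -8.1100266794; minus A(h) gives -4.6122198047.
Denominator 2 − 1 = 1.
Result: -4.6122198047

-4.612220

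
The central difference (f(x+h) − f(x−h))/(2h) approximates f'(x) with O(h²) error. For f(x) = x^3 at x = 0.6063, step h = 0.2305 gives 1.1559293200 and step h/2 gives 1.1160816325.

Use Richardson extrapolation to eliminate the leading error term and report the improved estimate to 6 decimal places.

r = 2, so 2^r = 4.
Weighted: 4.4643265300 − 1.1559293200 = 3.3083972100
(4·1.1160816325 − 1.1559293200)/(4 − 1) = 1.1027990700

1.102799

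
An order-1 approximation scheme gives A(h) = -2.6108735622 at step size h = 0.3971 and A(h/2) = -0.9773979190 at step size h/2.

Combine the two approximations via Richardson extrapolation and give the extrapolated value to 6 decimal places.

Order 1 gives 2^r = 2 and 2^r − 1 = 1.
2*(-0.9773979190) = -1.9547958380; (-1.9547958380) − (-2.6108735622) = 0.6560777242
Extrapolated: 0.6560777242 / 1 = 0.6560777242
Correction |R − A(h/2)| = 1.633e+00; gap |A(h/2) − A(h)| = 1.633e+00.

0.656078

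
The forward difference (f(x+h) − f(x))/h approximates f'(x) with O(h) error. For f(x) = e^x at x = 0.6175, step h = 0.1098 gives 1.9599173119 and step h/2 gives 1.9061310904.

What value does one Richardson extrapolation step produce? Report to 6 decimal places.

The method has order 1: 2^1 = 2.
2^1*A(h/2) = 3.8122621808; minus A(h) gives 1.8523448689.
(2*1.9061310904 − 1.9599173119)/(2 − 1) = 1.8523448689
Gap between inputs: 5.379e-02; correction applied: −0.0537862215.

1.852345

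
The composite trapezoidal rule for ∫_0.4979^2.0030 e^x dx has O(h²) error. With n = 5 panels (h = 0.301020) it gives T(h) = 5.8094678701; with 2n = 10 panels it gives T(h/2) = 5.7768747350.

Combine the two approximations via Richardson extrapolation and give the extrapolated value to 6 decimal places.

Method order is 2; weight 2^2 = 4.
Top: 4(5.7768747350) − (5.8094678701) = 17.2980310699
Divide by 2^2 − 1 = 3.
So the Richardson estimate is 5.7660103566.

5.766010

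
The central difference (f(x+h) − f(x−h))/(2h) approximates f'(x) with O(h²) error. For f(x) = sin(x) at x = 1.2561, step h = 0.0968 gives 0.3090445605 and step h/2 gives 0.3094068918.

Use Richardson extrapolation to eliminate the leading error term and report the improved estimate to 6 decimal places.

0.309528

Leading term ∝ h^2; use weight 4 = 2^2.
2^2×A(h/2) = 1.2376275672; minus A(h) gives 0.9285830067.
R = 0.9285830067/3 = 0.3095276689
Correction |R − A(h/2)| = 1.208e-04; gap |A(h/2) − A(h)| = 3.623e-04.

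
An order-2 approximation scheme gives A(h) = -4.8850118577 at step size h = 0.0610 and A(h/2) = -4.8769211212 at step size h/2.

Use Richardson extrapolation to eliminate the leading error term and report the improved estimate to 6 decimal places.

-4.874224

r = 2, so 2^r = 4.
Weighted: (-19.5076844848) − (-4.8850118577) = -14.6226726271
(4*(-4.8769211212) − (-4.8850118577))/(4 − 1) = -4.8742242090
Gap between inputs: 8.091e-03; correction applied: +0.0026969122.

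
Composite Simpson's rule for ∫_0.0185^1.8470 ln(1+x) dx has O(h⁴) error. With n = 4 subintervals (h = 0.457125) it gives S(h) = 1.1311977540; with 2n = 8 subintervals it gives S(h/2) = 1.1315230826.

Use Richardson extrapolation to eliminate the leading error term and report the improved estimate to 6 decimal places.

1.131545

Leading term ∝ h^4; use weight 16 = 2^4.
A(h/2) − A(h) = 1.1315230826 − 1.1311977540 = 0.0003253286
Divide by 2^4 − 1 = 15: 0.0003253286/15 = 0.0000216886
R = A(h/2) + (A(h/2) − A(h))/15 = 1.1315230826 + 0.0000216886 = 1.1315447712
Gap between inputs: 3.253e-04; correction applied: +0.0000216886.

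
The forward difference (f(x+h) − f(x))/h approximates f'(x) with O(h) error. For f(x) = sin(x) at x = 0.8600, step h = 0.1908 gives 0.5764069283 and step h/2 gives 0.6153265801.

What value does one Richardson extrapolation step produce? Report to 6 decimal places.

0.654246

Method order is 1; weight 2^1 = 2.
2×0.6153265801 = 1.2306531602; subtract 0.5764069283 → 0.6542462319
Denominator 2 − 1 = 1.
0.6542462319 ÷ 1 = 0.6542462319
Gap between inputs: 3.892e-02; correction applied: +0.0389196518.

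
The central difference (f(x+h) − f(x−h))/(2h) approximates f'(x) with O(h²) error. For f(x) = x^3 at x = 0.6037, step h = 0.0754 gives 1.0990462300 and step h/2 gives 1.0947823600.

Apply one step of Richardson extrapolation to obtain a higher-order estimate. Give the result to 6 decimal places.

Leading term ∝ h^2; use weight 4 = 2^2.
Weighted: 4.3791294400 − 1.0990462300 = 3.2800832100
Denominator 4 − 1 = 3.
(4×1.0947823600 − 1.0990462300)/(4 − 1) = 1.0933610700
Shift from A(h/2): −0.0014212900.

1.093361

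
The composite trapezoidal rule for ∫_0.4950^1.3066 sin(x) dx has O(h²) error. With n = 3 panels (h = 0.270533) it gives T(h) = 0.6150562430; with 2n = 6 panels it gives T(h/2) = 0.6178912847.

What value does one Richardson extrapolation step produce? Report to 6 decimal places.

Order 2 gives 2^r = 4 and 2^r − 1 = 3.
Numerator 4 × A(h/2) − A(h) = 4 × 0.6178912847 − 0.6150562430 = 1.8565088958
Divide by 2^2 − 1 = 3.
R = 1.8565088958/3 = 0.6188362986
Gap between inputs: 2.835e-03; correction applied: +0.0009450139.

0.618836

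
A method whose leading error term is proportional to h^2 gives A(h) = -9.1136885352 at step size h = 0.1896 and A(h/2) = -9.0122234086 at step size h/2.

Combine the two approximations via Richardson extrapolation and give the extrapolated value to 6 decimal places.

-8.978402

Method order is 2; weight 2^2 = 4.
4*(-9.0122234086) = -36.0488936344; subtract (-9.1136885352) → -26.9352050992
Denominator 4 − 1 = 3.
(-26.9352050992) ÷ 3 = -8.9784016997
Correction |R − A(h/2)| = 3.382e-02; gap |A(h/2) − A(h)| = 1.015e-01.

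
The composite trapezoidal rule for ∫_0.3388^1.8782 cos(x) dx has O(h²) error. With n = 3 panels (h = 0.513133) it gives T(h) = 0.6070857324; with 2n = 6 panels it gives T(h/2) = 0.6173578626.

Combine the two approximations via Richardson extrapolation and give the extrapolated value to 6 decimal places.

Method order is 2; weight 2^2 = 4.
Numerator 4·A(h/2) − A(h) = 4·0.6173578626 − 0.6070857324 = 1.8623457180
(4·0.6173578626 − 0.6070857324)/(4 − 1) = 0.6207819060
Correction |R − A(h/2)| = 3.424e-03; gap |A(h/2) − A(h)| = 1.027e-02.

0.620782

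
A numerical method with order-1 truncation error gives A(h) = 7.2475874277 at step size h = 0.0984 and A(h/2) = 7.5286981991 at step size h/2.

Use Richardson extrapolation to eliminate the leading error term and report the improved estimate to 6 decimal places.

Leading term ∝ h^1; use weight 2 = 2^1.
2*7.5286981991 − 7.2475874277 = 7.8098089705
7.8098089705 ÷ 1 = 7.8098089705
Correction |R − A(h/2)| = 2.811e-01; gap |A(h/2) − A(h)| = 2.811e-01.

7.809809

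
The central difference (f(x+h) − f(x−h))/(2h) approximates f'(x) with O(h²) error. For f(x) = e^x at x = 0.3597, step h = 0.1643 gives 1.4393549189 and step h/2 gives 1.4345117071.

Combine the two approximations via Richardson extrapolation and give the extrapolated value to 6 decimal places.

1.432897

r = 2, so 2^r = 4.
4×1.4345117071 = 5.7380468284; 5.7380468284 − 1.4393549189 = 4.2986919095
Divide by 2^2 − 1 = 3.
R = 4.2986919095/3 = 1.4328973032
Gap between inputs: 4.843e-03; correction applied: −0.0016144039.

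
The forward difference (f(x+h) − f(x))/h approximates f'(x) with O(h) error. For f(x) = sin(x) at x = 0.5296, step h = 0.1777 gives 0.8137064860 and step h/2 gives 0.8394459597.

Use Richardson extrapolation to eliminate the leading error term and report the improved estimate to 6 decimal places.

Error is O(h^1); halving h shrinks it by 2^1 = 2.
Numerator 2×A(h/2) − A(h) = 2×0.8394459597 − 0.8137064860 = 0.8651854334
Divide by 2^1 − 1 = 1.
R = 0.8651854334/1 = 0.8651854334

0.865185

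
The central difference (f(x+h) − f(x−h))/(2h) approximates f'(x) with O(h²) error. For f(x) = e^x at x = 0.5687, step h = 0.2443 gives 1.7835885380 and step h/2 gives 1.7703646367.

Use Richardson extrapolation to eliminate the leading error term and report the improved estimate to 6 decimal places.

r = 2, so 2^r = 4.
4×1.7703646367 − 1.7835885380 = 5.2978700088
R = 5.2978700088/3 = 1.7659566696
Correction |R − A(h/2)| = 4.408e-03; gap |A(h/2) − A(h)| = 1.322e-02.

1.765957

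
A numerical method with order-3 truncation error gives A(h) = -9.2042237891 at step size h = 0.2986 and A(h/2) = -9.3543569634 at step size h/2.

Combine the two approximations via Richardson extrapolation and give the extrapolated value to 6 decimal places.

-9.375805

Method order is 3; weight 2^3 = 8.
Numerator 8·A(h/2) − A(h) = 8·(-9.3543569634) − (-9.2042237891) = -65.6306319181
(8·(-9.3543569634) − (-9.2042237891))/(8 − 1) = -9.3758045597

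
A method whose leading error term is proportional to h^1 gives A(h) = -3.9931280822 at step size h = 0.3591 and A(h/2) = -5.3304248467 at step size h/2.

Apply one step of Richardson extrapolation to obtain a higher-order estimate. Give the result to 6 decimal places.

r = 1: numerator weight 2, denominator 1.
Top: 2(-5.3304248467) − (-3.9931280822) = -6.6677216112
Denominator 2 − 1 = 1.
Result: -6.6677216112

-6.667722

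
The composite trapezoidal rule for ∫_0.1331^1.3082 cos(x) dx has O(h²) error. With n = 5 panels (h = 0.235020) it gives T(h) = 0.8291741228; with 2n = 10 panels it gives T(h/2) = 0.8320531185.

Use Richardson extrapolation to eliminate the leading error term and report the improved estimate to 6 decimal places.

Error is O(h^2); halving h shrinks it by 2^2 = 4.
2^2×A(h/2) = 3.3282124740; minus A(h) gives 2.4990383512.
Extrapolated: 2.4990383512 / 3 = 0.8330127837
Shift from A(h/2): +0.0009596652.

0.833013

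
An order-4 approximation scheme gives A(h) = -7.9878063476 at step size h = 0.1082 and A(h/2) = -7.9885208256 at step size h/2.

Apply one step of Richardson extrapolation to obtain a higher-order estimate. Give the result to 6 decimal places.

-7.988568

Error is O(h^4); halving h shrinks it by 2^4 = 16.
2^4×A(h/2) = -127.8163332096; minus A(h) gives -119.8285268620.
Denominator 16 − 1 = 15.
(-119.8285268620) ÷ 15 = -7.9885684575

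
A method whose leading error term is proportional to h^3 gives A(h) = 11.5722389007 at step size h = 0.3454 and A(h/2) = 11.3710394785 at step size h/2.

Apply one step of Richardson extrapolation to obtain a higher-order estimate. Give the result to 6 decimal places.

The method has order 3: 2^3 = 8.
8×11.3710394785 = 90.9683158280; subtract 11.5722389007 → 79.3960769273
(8×11.3710394785 − 11.5722389007)/(8 − 1) = 11.3422967039
Shift from A(h/2): −0.0287427746.

11.342297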